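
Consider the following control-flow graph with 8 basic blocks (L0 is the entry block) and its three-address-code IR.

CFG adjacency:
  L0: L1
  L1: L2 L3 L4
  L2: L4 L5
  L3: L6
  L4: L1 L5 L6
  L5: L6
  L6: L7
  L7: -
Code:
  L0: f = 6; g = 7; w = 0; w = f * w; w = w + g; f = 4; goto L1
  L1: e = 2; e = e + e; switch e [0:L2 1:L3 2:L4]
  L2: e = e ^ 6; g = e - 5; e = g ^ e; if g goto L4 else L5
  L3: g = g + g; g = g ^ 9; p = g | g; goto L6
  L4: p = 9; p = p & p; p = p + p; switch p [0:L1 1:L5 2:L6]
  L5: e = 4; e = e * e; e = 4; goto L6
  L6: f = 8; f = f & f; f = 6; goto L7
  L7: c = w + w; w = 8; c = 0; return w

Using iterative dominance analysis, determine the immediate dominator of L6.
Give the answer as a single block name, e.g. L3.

idom tree: L1←L0 L2←L1 L3←L1 L4←L1 L5←L1 L6←L1 L7←L6
Join-block Dom:
  L1: preds {L0,L4}: {L0} ∩ {L0,L1,L4} = {L0}; idom=L0
  L4: preds {L1,L2}: {L0,L1} ∩ {L0,L1,L2} = {L0,L1}; idom=L1
  L5: preds {L2,L4}: {L0,L1,L2} ∩ {L0,L1,L4} = {L0,L1}; idom=L1
  L6: preds {L3,L4,L5}: {L0,L1,L3} ∩ {L0,L1,L4} ∩ {L0,L1,L5} = {L0,L1}; idom=L1

idom(L6) = L1

Answer: L1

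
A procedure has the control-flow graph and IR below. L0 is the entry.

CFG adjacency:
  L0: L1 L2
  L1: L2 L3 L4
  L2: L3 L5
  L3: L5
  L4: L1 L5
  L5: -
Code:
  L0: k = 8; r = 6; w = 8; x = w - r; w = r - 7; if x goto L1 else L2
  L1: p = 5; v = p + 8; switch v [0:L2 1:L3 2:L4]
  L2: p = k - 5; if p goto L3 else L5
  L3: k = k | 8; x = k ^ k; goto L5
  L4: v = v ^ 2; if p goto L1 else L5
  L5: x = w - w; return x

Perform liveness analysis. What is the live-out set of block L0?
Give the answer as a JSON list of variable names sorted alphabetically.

Answer: ["k", "w"]

Working:
Per-block:
  L0: {k,r,w,x} / ∅
  L1: {p,v} / ∅
  L2: {p} / {k}
  L3: {k,x} / {k}
  L4: {v} / {p,v}
  L5: {x} / {w}

Liveness:
  L0: in=∅ out={k,w}
  L1: in={k,w} out={k,p,v,w}
  L2: in={k,w} out={k,w}
  L3: in={k,w} out={w}
  L4: in={k,p,v,w} out={k,w}
  L5: in={w} out=∅

live-out(L0) = ["k", "w"]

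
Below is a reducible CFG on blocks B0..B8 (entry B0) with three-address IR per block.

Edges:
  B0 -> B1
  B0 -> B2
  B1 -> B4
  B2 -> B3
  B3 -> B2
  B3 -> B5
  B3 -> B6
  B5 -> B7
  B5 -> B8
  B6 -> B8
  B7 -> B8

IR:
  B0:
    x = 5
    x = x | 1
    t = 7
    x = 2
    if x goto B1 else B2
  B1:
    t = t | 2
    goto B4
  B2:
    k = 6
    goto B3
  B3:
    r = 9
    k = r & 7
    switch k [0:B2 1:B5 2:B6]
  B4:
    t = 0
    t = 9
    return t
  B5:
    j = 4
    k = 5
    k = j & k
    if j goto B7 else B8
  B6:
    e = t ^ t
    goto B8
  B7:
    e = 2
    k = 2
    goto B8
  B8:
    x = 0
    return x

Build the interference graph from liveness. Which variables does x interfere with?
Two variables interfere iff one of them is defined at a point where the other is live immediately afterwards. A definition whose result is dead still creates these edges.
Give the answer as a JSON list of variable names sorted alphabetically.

Answer: ["t"]

Derivation:
Block summaries:
  B0: def={t,x} ue=∅
  B1: def={t} ue={t}
  B2: def={k} ue=∅
  B3: def={k,r} ue=∅
  B4: def={t} ue=∅
  B5: def={j,k} ue=∅
  B6: def={e} ue={t}
  B7: def={e,k} ue=∅
  B8: def={x} ue=∅

Liveness:
  B0: in=∅ out={t}
  B1: in={t} out=∅
  B2: in={t} out={t}
  B3: in={t} out={t}
  B4: in=∅ out=∅
  B5: in=∅ out=∅
  B6: in={t} out=∅
  B7: in=∅ out=∅
  B8: in=∅ out=∅

Interference:
  e — ∅
  j — {k}
  k — {j,t}
  r — {t}
  t — {k,r,x}
  x — {t}

N(x) = ["t"]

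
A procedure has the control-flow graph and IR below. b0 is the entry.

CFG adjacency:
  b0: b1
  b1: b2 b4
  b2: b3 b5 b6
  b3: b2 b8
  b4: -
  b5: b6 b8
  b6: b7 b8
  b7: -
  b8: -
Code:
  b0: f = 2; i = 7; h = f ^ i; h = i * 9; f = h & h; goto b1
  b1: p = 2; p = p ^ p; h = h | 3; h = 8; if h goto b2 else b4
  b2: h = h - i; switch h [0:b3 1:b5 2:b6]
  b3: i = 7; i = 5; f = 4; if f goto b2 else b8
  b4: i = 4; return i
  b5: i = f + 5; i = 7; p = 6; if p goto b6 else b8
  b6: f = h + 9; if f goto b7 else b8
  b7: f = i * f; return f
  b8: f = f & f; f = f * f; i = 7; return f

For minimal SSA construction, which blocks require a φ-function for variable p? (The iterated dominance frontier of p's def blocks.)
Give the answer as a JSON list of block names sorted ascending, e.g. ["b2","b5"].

idom tree: b1←b0 b2←b1 b3←b2 b4←b1 b5←b2 b6←b2 b7←b6 b8←b2
Dom at joins:
  b2: preds {b1,b3}: {b0,b1} ∩ {b0,b1,b2,b3} = {b0,b1}; idom=b1
  b6: preds {b2,b5}: {b0,b1,b2} ∩ {b0,b1,b2,b5} = {b0,b1,b2}; idom=b2
  b8: preds {b3,b5,b6}: {b0,b1,b2,b3} ∩ {b0,b1,b2,b5} ∩ {b0,b1,b2,b6} = {b0,b1,b2}; idom=b2

Frontier:
  join b2 pred b1: · stop@b1
  join b2 pred b3: b3→b2 stop@b1
  join b6 pred b2: · stop@b2
  join b6 pred b5: b5 stop@b2
  join b8 pred b3: b3 stop@b2
  join b8 pred b5: b5 stop@b2
  join b8 pred b6: b6 stop@b2
  b0 → ∅
  b1 → ∅
  b2 → {b2}
  b3 → {b2,b8}
  b4 → ∅
  b5 → {b6,b8}
  b6 → {b8}
  b7 → ∅
  b8 → ∅

φ for p: defs {b1,b5}
  DF⁺ = {b6,b8}

Answer: ["b6", "b8"]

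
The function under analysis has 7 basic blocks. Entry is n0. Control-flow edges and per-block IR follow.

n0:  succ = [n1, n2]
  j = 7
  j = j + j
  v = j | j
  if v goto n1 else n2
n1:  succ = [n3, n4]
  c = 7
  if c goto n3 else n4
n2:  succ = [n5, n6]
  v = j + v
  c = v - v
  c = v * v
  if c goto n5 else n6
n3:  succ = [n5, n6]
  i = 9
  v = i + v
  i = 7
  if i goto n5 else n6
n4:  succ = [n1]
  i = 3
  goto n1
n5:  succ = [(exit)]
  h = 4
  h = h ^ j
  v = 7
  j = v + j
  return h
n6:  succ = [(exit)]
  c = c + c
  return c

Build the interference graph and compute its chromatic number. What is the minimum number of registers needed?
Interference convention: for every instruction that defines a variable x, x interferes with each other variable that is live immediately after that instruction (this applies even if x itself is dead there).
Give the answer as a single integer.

def/use:
  n0 def {j,v} use ∅
  n1 def {c} use ∅
  n2 def {c,v} use {j,v}
  n3 def {i,v} use {v}
  n4 def {i} use ∅
  n5 def {h,j,v} use {j}
  n6 def {c} use {c}

Liveness:
  n0: in=∅ out={j,v}
  n1: in={j,v} out={c,j,v}
  n2: in={j,v} out={c,j}
  n3: in={c,j,v} out={c,j}
  n4: in={j,v} out={j,v}
  n5: in={j} out=∅
  n6: in={c} out=∅

Interfere edges:
  c: {i,j,v}
  h: {j,v}
  i: {c,j,v}
  j: {c,h,i,v}
  v: {c,h,i,j}

Registers:
  {c,i,j,v} pairwise interfere (4-clique) ⇒ χ ≥ 4
  4-colouring: r0={j}  r1={v}  r2={c,h}  r3={i}
  χ = 4

Answer: 4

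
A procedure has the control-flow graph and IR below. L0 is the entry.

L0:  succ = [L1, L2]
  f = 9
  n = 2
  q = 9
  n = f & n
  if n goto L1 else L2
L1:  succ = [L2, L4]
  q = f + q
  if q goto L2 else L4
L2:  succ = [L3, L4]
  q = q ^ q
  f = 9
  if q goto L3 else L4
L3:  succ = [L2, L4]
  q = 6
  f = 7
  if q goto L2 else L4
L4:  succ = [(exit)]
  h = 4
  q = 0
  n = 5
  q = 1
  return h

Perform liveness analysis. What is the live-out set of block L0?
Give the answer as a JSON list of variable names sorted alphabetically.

Per-block:
  L0 def {f,n,q} use ∅
  L1 def {q} use {f,q}
  L2 def {f,q} use {q}
  L3 def {f,q} use ∅
  L4 def {h,n,q} use ∅

Liveness:
  L0 li=∅ lo={f,q}
  L1 li={f,q} lo={q}
  L2 li={q} lo=∅
  L3 li=∅ lo={q}
  L4 li=∅ lo=∅

live-out(L0) = ["f", "q"]

Answer: ["f", "q"]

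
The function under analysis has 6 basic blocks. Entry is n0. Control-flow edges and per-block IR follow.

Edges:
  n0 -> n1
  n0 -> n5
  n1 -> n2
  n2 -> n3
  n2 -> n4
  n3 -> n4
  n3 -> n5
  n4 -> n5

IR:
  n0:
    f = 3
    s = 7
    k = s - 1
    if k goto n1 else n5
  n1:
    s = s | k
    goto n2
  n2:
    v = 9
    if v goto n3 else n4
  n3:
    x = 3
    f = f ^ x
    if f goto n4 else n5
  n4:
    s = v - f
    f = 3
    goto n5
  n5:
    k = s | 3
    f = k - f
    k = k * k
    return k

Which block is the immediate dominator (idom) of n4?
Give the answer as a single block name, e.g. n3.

idom tree: n1←n0 n2←n1 n3←n2 n4←n2 n5←n0
Dom∩ at merges:
  n4: preds {n2,n3}: {n0,n1,n2} ∩ {n0,n1,n2,n3} = {n0,n1,n2}; idom=n2
  n5: preds {n0,n3,n4}: {n0} ∩ {n0,n1,n2,n3} ∩ {n0,n1,n2,n4} = {n0}; idom=n0

idom(n4) = n2

Answer: n2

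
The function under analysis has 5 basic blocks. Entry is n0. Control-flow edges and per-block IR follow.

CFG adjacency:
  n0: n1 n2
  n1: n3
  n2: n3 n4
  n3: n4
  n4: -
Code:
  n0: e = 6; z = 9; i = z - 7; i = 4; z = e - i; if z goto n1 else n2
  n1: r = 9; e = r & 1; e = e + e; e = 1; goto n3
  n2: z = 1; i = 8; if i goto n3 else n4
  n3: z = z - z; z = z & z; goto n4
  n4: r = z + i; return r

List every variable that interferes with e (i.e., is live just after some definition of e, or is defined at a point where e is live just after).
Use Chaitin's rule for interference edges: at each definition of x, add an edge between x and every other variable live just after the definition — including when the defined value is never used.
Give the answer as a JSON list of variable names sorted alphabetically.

Answer: ["i", "z"]

Working:
Per-block:
  n0: {e,i,z} / ∅
  n1: {e,r} / ∅
  n2: {i,z} / ∅
  n3: {z} / {z}
  n4: {r} / {i,z}

Liveness:
  n0 li=∅ lo={i,z}
  n1 li={i,z} lo={i,z}
  n2 li=∅ lo={i,z}
  n3 li={i,z} lo={i,z}
  n4 li={i,z} lo=∅

Interfere edges:
  e: {i,z}
  i: {e,r,z}
  r: {i,z}
  z: {e,i,r}

N(e) = ["i", "z"]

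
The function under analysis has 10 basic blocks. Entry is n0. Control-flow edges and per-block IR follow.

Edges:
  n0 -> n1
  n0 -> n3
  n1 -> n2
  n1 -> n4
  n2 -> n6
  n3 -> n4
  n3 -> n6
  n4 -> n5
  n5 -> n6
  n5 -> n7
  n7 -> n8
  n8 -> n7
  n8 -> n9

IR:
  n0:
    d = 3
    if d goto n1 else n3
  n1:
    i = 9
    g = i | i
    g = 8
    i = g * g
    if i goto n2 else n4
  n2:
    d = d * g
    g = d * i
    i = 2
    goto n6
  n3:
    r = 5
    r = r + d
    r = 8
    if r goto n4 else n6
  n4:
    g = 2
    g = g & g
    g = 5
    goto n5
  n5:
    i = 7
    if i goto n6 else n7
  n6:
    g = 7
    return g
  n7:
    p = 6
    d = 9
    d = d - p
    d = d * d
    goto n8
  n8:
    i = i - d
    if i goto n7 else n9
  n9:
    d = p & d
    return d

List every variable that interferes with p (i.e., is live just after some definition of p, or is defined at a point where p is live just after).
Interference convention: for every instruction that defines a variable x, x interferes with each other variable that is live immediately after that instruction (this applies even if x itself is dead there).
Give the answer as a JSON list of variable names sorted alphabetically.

def/use:
  n0 def {d} use ∅
  n1 def {g,i} use ∅
  n2 def {d,g,i} use {d,g,i}
  n3 def {r} use {d}
  n4 def {g} use ∅
  n5 def {i} use ∅
  n6 def {g} use ∅
  n7 def {d,p} use ∅
  n8 def {i} use {d,i}
  n9 def {d} use {d,p}

Live sets:
  n0: in=∅ out={d}
  n1: in={d} out={d,g,i}
  n2: in={d,g,i} out=∅
  n3: in={d} out=∅
  n4: in=∅ out=∅
  n5: in=∅ out={i}
  n6: in=∅ out=∅
  n7: in={i} out={d,i,p}
  n8: in={d,i,p} out={d,i,p}
  n9: in={d,p} out=∅

Interference:
  d — {g,i,p,r}
  g — {d,i}
  i — {d,g,p}
  p — {d,i}
  r — {d}

N(p) = ["d", "i"]

Answer: ["d", "i"]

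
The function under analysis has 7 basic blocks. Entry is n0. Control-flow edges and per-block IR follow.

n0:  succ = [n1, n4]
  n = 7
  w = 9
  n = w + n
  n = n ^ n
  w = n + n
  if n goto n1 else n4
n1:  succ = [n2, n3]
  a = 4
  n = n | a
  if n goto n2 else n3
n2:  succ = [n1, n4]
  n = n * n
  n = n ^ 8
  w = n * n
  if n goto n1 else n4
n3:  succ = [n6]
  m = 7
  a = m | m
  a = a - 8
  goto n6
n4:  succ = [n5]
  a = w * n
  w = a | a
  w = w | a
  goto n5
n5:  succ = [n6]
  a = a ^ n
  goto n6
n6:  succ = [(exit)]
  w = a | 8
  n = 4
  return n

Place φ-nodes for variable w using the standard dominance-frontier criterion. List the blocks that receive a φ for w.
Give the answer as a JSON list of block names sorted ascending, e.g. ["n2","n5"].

Answer: ["n1", "n4", "n6"]

Derivation:
idom tree: n1←n0 n2←n1 n3←n1 n4←n0 n5←n4 n6←n0
Dom∩ at merges:
  n1: preds {n0,n2}: {n0} ∩ {n0,n1,n2} = {n0}; idom=n0
  n4: preds {n0,n2}: {n0} ∩ {n0,n1,n2} = {n0}; idom=n0
  n6: preds {n3,n5}: {n0,n1,n3} ∩ {n0,n4,n5} = {n0}; idom=n0

DF derivation:
  join n1 pred n0: · stop@n0
  join n1 pred n2: n2→n1 stop@n0
  join n4 pred n0: · stop@n0
  join n4 pred n2: n2→n1 stop@n0
  join n6 pred n3: n3→n1 stop@n0
  join n6 pred n5: n5→n4 stop@n0
  n0: DF=∅
  n1: DF={n1,n4,n6}
  n2: DF={n1,n4}
  n3: DF={n6}
  n4: DF={n6}
  n5: DF={n6}
  n6: DF=∅

φ for w: defs {n0,n2,n4,n6}
  DF⁺ = {n1,n4,n6}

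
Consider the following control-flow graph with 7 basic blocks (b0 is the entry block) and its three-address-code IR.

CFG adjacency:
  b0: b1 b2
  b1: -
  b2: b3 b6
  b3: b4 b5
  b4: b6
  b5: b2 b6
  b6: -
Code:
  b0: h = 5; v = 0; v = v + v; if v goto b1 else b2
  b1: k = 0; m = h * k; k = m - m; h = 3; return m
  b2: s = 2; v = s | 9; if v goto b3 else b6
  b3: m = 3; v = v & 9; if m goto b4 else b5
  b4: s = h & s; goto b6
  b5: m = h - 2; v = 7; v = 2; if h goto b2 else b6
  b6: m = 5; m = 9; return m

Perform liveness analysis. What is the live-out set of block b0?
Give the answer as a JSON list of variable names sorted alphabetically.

def/use:
  b0: def={h,v} ue=∅
  b1: def={h,k,m} ue={h}
  b2: def={s,v} ue=∅
  b3: def={m,v} ue={v}
  b4: def={s} ue={h,s}
  b5: def={m,v} ue={h}
  b6: def={m} ue=∅

Liveness:
  b0 li=∅ lo={h}
  b1 li={h} lo=∅
  b2 li={h} lo={h,s,v}
  b3 li={h,s,v} lo={h,s}
  b4 li={h,s} lo=∅
  b5 li={h} lo={h}
  b6 li=∅ lo=∅

live-out(b0) = ["h"]

Answer: ["h"]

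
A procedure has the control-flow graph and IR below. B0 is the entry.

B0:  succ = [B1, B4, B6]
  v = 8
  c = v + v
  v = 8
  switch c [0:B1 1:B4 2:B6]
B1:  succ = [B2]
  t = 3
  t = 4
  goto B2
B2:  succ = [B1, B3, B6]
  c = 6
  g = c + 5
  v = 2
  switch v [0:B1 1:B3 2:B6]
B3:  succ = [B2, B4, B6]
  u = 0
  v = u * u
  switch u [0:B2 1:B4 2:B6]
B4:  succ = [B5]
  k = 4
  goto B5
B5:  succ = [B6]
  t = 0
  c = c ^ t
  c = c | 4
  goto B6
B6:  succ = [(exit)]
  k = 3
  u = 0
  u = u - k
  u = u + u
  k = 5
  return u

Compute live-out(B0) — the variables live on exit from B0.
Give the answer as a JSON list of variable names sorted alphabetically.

Per-block:
  B0 def {c,v} use ∅
  B1 def {t} use ∅
  B2 def {c,g,v} use ∅
  B3 def {u,v} use ∅
  B4 def {k} use ∅
  B5 def {c,t} use {c}
  B6 def {k,u} use ∅

Backward fixpoint:
  B0: in=∅ out={c}
  B1: in=∅ out=∅
  B2: in=∅ out={c}
  B3: in={c} out={c}
  B4: in={c} out={c}
  B5: in={c} out=∅
  B6: in=∅ out=∅

live-out(B0) = ["c"]

Answer: ["c"]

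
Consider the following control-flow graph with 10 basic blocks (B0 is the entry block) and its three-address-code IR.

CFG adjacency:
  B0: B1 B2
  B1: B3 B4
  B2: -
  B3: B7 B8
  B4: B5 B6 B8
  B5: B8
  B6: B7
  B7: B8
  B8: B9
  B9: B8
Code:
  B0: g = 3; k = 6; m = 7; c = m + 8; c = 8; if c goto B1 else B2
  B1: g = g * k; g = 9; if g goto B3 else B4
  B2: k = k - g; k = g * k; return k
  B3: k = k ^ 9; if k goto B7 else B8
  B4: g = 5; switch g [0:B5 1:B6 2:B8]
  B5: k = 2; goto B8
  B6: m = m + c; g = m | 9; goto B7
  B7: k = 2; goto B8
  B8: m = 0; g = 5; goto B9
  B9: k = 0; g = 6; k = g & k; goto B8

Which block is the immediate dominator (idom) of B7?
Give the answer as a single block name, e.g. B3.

idom tree: B1←B0 B2←B0 B3←B1 B4←B1 B5←B4 B6←B4 B7←B1 B8←B1 B9←B8
Join-block Dom:
  B7: preds {B3,B6}: {B0,B1,B3} ∩ {B0,B1,B4,B6} = {B0,B1}; idom=B1
  B8: preds {B3,B4,B5,B7,B9}: {B0,B1,B3} ∩ {B0,B1,B4} ∩ {B0,B1,B4,B5} ∩ {B0,B1,B7} ∩ {B0,B1,B8,B9} = {B0,B1}; idom=B1

idom(B7) = B1

Answer: B1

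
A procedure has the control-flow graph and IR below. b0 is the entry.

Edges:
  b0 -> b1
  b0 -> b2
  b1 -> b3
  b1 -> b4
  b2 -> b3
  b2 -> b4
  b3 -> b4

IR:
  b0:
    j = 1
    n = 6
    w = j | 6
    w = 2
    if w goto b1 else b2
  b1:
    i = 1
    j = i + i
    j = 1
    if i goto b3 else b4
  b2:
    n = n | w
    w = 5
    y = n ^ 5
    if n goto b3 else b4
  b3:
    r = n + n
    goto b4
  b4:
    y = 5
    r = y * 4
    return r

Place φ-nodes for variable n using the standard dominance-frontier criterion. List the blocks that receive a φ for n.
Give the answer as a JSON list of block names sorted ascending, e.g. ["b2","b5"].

Answer: ["b3", "b4"]

Derivation:
idom tree: b1←b0 b2←b0 b3←b0 b4←b0
Dom∩ at merges:
  b3: preds {b1,b2}: {b0,b1} ∩ {b0,b2} = {b0}; idom=b0
  b4: preds {b1,b2,b3}: {b0,b1} ∩ {b0,b2} ∩ {b0,b3} = {b0}; idom=b0

DF derivation:
  join b3 pred b1: b1 stop@b0
  join b3 pred b2: b2 stop@b0
  join b4 pred b1: b1 stop@b0
  join b4 pred b2: b2 stop@b0
  join b4 pred b3: b3 stop@b0
  b0 → ∅
  b1 → {b3,b4}
  b2 → {b3,b4}
  b3 → {b4}
  b4 → ∅

φ for n: defs {b0,b2}
  DF⁺ = {b3,b4}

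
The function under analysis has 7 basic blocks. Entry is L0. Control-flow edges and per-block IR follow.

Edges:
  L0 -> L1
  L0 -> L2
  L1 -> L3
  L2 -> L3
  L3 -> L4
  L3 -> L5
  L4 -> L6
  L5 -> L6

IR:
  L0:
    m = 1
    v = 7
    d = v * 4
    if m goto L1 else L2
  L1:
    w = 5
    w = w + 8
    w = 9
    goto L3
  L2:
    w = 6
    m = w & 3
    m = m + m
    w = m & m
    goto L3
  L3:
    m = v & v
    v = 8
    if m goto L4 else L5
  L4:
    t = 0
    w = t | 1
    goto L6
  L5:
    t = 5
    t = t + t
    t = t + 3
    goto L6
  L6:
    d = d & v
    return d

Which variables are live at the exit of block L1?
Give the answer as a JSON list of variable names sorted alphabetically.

Block summaries:
  L0: def={d,m,v} ue=∅
  L1: def={w} ue=∅
  L2: def={m,w} ue=∅
  L3: def={m,v} ue={v}
  L4: def={t,w} ue=∅
  L5: def={t} ue=∅
  L6: def={d} ue={d,v}

Live sets:
  live L0: ∅→{d,v}
  live L1: {d,v}→{d,v}
  live L2: {d,v}→{d,v}
  live L3: {d,v}→{d,v}
  live L4: {d,v}→{d,v}
  live L5: {d,v}→{d,v}
  live L6: {d,v}→∅

live-out(L1) = ["d", "v"]

Answer: ["d", "v"]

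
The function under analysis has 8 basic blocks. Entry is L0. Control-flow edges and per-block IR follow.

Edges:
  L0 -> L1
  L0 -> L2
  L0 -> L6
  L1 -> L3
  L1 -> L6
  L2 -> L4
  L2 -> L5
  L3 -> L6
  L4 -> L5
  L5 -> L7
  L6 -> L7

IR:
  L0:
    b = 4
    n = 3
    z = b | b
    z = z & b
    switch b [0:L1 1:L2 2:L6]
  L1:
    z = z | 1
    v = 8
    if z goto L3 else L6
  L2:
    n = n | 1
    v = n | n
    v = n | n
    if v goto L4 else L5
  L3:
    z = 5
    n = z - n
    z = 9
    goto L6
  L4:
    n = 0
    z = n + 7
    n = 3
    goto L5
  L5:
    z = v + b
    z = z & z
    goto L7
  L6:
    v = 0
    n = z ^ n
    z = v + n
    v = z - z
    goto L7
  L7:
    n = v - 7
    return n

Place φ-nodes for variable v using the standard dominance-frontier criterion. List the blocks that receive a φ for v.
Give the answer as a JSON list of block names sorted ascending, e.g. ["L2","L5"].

Answer: ["L6", "L7"]

Working:
idom tree: L1←L0 L2←L0 L3←L1 L4←L2 L5←L2 L6←L0 L7←L0
Join-block Dom:
  L5: preds {L2,L4}: {L0,L2} ∩ {L0,L2,L4} = {L0,L2}; idom=L2
  L6: preds {L0,L1,L3}: {L0} ∩ {L0,L1} ∩ {L0,L1,L3} = {L0}; idom=L0
  L7: preds {L5,L6}: {L0,L2,L5} ∩ {L0,L6} = {L0}; idom=L0

DF derivation:
  L5←L2: walk · to L2
  L5←L4: walk L4 to L2
  L6←L0: walk · to L0
  L6←L1: walk L1 to L0
  L6←L3: walk L3→L1 to L0
  L7←L5: walk L5→L2 to L0
  L7←L6: walk L6 to L0
  L0 → ∅
  L1 → {L6}
  L2 → {L7}
  L3 → {L6}
  L4 → {L5}
  L5 → {L7}
  L6 → {L7}
  L7 → ∅

φ for v: defs {L1,L2,L6}
  DF⁺ = {L6,L7}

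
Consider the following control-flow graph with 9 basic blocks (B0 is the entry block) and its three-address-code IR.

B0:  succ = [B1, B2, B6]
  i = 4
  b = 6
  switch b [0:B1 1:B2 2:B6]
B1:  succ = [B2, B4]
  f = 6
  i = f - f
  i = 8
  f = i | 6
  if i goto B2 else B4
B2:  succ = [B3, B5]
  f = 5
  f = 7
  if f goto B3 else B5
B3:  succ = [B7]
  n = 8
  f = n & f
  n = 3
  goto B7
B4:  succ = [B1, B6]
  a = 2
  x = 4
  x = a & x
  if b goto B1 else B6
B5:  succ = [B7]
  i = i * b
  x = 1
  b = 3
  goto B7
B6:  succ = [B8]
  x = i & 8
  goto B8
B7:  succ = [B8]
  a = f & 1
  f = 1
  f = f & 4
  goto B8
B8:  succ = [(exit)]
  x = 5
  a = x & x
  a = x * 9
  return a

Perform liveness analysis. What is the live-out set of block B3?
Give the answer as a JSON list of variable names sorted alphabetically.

Answer: ["f"]

Analysis:
Per-block:
  B0: {b,i} / ∅
  B1: {f,i} / ∅
  B2: {f} / ∅
  B3: {f,n} / {f}
  B4: {a,x} / {b}
  B5: {b,i,x} / {b,i}
  B6: {x} / {i}
  B7: {a,f} / {f}
  B8: {a,x} / ∅

Liveness:
  live B0: ∅→{b,i}
  live B1: {b}→{b,i}
  live B2: {b,i}→{b,f,i}
  live B3: {f}→{f}
  live B4: {b,i}→{b,i}
  live B5: {b,f,i}→{f}
  live B6: {i}→∅
  live B7: {f}→∅
  live B8: ∅→∅

live-out(B3) = ["f"]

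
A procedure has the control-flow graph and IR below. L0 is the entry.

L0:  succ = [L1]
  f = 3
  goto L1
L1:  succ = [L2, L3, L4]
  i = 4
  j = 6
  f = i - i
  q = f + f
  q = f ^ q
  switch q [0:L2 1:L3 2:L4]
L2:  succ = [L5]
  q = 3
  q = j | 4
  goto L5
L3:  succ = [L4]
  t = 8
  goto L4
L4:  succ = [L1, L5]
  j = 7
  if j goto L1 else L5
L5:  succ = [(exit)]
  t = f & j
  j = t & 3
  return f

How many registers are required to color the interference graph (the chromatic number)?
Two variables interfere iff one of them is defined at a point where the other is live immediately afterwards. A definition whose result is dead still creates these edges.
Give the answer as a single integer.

Answer: 3

Working:
Block summaries:
  L0: {f} / ∅
  L1: {f,i,j,q} / ∅
  L2: {q} / {j}
  L3: {t} / ∅
  L4: {j} / ∅
  L5: {j,t} / {f,j}

Live sets:
  L0: in=∅ out=∅
  L1: in=∅ out={f,j}
  L2: in={f,j} out={f,j}
  L3: in={f} out={f}
  L4: in={f} out={f,j}
  L5: in={f,j} out=∅

Interference:
  f — {j,q,t}
  i — {j}
  j — {f,i,q}
  q — {f,j}
  t — {f}

Colouring:
  {f,j,q} pairwise interfere (3-clique) ⇒ χ ≥ 3
  3-colouring: c0={f,i}  c1={j,t}  c2={q}
  χ = 3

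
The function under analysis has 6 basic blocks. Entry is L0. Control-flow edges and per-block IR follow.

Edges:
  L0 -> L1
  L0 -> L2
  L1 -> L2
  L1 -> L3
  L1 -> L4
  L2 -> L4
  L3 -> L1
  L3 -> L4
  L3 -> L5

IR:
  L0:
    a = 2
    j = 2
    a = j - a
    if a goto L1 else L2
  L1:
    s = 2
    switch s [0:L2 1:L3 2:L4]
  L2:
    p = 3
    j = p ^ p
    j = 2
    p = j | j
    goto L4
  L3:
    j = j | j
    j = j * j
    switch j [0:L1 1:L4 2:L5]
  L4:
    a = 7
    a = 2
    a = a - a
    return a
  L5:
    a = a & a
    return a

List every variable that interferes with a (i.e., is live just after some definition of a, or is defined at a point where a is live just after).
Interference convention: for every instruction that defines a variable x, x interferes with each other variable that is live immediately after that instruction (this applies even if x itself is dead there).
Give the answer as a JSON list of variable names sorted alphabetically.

Answer: ["j", "s"]

Derivation:
Per-block:
  L0 def {a,j} use ∅
  L1 def {s} use ∅
  L2 def {j,p} use ∅
  L3 def {j} use {j}
  L4 def {a} use ∅
  L5 def {a} use {a}

Liveness:
  L0 li=∅ lo={a,j}
  L1 li={a,j} lo={a,j}
  L2 li=∅ lo=∅
  L3 li={a,j} lo={a,j}
  L4 li=∅ lo=∅
  L5 li={a} lo=∅

Conflict graph:
  a — {j,s}
  j — {a,s}
  p — ∅
  s — {a,j}

N(a) = ["j", "s"]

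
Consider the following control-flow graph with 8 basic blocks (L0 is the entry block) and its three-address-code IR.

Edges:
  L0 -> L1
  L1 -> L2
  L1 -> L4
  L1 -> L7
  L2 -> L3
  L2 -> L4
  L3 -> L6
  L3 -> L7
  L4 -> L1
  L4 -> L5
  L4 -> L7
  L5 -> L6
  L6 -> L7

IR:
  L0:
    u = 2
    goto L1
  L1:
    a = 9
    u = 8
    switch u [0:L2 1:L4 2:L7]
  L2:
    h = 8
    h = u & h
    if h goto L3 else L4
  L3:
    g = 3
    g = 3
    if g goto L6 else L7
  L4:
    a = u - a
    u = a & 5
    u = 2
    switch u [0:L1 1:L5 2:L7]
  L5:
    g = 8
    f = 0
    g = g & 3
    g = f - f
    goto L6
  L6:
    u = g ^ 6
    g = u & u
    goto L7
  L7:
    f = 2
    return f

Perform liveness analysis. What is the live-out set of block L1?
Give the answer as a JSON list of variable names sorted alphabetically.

Per-block:
  L0: def={u} ue=∅
  L1: def={a,u} ue=∅
  L2: def={h} ue={u}
  L3: def={g} ue=∅
  L4: def={a,u} ue={a,u}
  L5: def={f,g} ue=∅
  L6: def={g,u} ue={g}
  L7: def={f} ue=∅

Backward fixpoint:
  L0: in=∅ out=∅
  L1: in=∅ out={a,u}
  L2: in={a,u} out={a,u}
  L3: in=∅ out={g}
  L4: in={a,u} out=∅
  L5: in=∅ out={g}
  L6: in={g} out=∅
  L7: in=∅ out=∅

live-out(L1) = ["a", "u"]

Answer: ["a", "u"]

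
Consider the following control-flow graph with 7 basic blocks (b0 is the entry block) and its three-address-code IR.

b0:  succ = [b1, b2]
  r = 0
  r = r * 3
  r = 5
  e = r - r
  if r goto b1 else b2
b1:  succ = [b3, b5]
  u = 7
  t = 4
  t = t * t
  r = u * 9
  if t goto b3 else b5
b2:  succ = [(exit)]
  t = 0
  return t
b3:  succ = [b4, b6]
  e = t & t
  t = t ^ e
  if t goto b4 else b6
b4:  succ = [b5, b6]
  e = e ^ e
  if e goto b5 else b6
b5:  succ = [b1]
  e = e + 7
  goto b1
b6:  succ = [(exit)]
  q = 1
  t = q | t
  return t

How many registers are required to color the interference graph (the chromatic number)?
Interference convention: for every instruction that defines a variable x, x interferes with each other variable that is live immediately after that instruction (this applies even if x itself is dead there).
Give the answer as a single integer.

Answer: 3

Derivation:
Per-block:
  b0: def={e,r} ue=∅
  b1: def={r,t,u} ue=∅
  b2: def={t} ue=∅
  b3: def={e,t} ue={t}
  b4: def={e} ue={e}
  b5: def={e} ue={e}
  b6: def={q,t} ue={t}

Liveness:
  b0 li=∅ lo={e}
  b1 li={e} lo={e,t}
  b2 li=∅ lo=∅
  b3 li={t} lo={e,t}
  b4 li={e,t} lo={e,t}
  b5 li={e} lo={e}
  b6 li={t} lo=∅

Conflict graph:
  e↔{r,t,u}
  q↔{t}
  r↔{e,t}
  t↔{e,q,r,u}
  u↔{e,t}

Chromatic number:
  lower bound: {e,r,t} mutually conflict ⇒ χ ≥ 3
  assign e→r1 q→r1 r→r2 t→r0 u→r2 — no edge inside a register ⇒ χ ≤ 3
  χ = 3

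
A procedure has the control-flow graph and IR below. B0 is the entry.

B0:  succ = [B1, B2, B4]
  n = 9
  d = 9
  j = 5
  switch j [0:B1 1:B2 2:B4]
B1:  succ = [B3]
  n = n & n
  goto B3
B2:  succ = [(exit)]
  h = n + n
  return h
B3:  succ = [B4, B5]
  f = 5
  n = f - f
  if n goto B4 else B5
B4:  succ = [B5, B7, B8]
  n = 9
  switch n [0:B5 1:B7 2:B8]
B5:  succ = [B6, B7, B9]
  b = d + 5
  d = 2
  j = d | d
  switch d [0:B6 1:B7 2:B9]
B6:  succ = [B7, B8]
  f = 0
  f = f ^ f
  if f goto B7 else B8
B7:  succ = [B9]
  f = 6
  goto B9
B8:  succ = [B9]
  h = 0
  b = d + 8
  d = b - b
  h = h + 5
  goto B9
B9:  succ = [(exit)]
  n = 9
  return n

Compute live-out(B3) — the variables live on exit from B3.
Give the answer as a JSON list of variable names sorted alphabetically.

def/use:
  B0: {d,j,n} / ∅
  B1: {n} / {n}
  B2: {h} / {n}
  B3: {f,n} / ∅
  B4: {n} / ∅
  B5: {b,d,j} / {d}
  B6: {f} / ∅
  B7: {f} / ∅
  B8: {b,d,h} / {d}
  B9: {n} / ∅

Live sets:
  live B0: ∅→{d,n}
  live B1: {d,n}→{d}
  live B2: {n}→∅
  live B3: {d}→{d}
  live B4: {d}→{d}
  live B5: {d}→{d}
  live B6: {d}→{d}
  live B7: ∅→∅
  live B8: {d}→∅
  live B9: ∅→∅

live-out(B3) = ["d"]

Answer: ["d"]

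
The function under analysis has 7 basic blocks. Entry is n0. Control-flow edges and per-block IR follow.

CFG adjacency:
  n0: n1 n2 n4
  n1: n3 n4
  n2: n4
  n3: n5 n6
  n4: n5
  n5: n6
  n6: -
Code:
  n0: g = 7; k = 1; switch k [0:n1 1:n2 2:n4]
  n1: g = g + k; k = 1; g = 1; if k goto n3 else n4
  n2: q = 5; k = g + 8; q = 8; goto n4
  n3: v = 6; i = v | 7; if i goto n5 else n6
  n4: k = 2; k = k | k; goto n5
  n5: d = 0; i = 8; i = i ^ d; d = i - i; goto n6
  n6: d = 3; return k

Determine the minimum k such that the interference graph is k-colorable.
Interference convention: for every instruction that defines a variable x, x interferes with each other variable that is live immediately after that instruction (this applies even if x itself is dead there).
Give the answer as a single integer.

Answer: 3

Analysis:
Block summaries:
  n0: def={g,k} ue=∅
  n1: def={g,k} ue={g,k}
  n2: def={k,q} ue={g}
  n3: def={i,v} ue=∅
  n4: def={k} ue=∅
  n5: def={d,i} ue=∅
  n6: def={d} ue={k}

Live sets:
  n0 li=∅ lo={g,k}
  n1 li={g,k} lo={k}
  n2 li={g} lo=∅
  n3 li={k} lo={k}
  n4 li=∅ lo={k}
  n5 li={k} lo={k}
  n6 li={k} lo=∅

Interfere edges:
  d — {i,k}
  g — {k,q}
  i — {d,k}
  k — {d,g,i,v}
  q — {g}
  v — {k}

Colouring:
  {d,i,k} pairwise interfere (3-clique) ⇒ χ ≥ 3
  assign d→c1 g→c1 i→c2 k→c0 q→c0 v→c1 — no edge inside a register ⇒ χ ≤ 3
  χ = 3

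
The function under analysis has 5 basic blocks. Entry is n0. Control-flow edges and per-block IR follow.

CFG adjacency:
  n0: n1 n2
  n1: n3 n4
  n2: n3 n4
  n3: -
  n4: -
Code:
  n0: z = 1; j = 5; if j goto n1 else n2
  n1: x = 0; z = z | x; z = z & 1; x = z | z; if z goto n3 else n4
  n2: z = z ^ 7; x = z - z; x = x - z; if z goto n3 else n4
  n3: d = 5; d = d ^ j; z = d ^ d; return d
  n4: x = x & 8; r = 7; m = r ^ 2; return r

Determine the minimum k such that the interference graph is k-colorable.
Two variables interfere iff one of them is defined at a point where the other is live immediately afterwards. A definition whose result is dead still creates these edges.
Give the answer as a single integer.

Answer: 3

Analysis:
Per-block:
  n0: def={j,z} ue=∅
  n1: def={x,z} ue={z}
  n2: def={x,z} ue={z}
  n3: def={d,z} ue={j}
  n4: def={m,r,x} ue={x}

Liveness:
  n0 li=∅ lo={j,z}
  n1 li={j,z} lo={j,x}
  n2 li={j,z} lo={j,x}
  n3 li={j} lo=∅
  n4 li={x} lo=∅

Interfere edges:
  d: {j,z}
  j: {d,x,z}
  m: {r}
  r: {m}
  x: {j,z}
  z: {d,j,x}

Colouring:
  lower bound: {d,j,z} mutually conflict ⇒ χ ≥ 3
  3-colouring: R0={j,m}  R1={r,z}  R2={d,x}
  χ = 3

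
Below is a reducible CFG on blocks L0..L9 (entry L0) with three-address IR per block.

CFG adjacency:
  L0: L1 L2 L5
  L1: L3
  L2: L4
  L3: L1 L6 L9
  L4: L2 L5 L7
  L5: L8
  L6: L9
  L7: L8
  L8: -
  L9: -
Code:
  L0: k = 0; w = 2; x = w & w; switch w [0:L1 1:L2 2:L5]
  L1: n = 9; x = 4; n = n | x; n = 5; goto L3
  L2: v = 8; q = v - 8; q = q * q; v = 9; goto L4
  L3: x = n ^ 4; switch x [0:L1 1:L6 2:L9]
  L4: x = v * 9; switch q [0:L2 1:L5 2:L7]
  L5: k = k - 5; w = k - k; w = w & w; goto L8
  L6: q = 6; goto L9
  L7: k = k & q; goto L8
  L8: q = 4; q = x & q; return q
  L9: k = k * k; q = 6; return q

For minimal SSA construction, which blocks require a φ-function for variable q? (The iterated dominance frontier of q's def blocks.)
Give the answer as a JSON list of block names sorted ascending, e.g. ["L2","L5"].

Answer: ["L2", "L5", "L8", "L9"]

Analysis:
idom tree: L1←L0 L2←L0 L3←L1 L4←L2 L5←L0 L6←L3 L7←L4 L8←L0 L9←L3
Dom at joins:
  L1: preds {L0,L3}: {L0} ∩ {L0,L1,L3} = {L0}; idom=L0
  L2: preds {L0,L4}: {L0} ∩ {L0,L2,L4} = {L0}; idom=L0
  L5: preds {L0,L4}: {L0} ∩ {L0,L2,L4} = {L0}; idom=L0
  L8: preds {L5,L7}: {L0,L5} ∩ {L0,L2,L4,L7} = {L0}; idom=L0
  L9: preds {L3,L6}: {L0,L1,L3} ∩ {L0,L1,L3,L6} = {L0,L1,L3}; idom=L3

DF derivation:
  L1←L0: walk · to L0
  L1←L3: walk L3→L1 to L0
  L2←L0: walk · to L0
  L2←L4: walk L4→L2 to L0
  L5←L0: walk · to L0
  L5←L4: walk L4→L2 to L0
  L8←L5: walk L5 to L0
  L8←L7: walk L7→L4→L2 to L0
  L9←L3: walk · to L3
  L9←L6: walk L6 to L3
  DF(L0)=∅
  DF(L1)={L1}
  DF(L2)={L2,L5,L8}
  DF(L3)={L1}
  DF(L4)={L2,L5,L8}
  DF(L5)={L8}
  DF(L6)={L9}
  DF(L7)={L8}
  DF(L8)=∅
  DF(L9)=∅

φ for q: defs {L2,L6,L8,L9}
  DF⁺ = {L2,L5,L8,L9}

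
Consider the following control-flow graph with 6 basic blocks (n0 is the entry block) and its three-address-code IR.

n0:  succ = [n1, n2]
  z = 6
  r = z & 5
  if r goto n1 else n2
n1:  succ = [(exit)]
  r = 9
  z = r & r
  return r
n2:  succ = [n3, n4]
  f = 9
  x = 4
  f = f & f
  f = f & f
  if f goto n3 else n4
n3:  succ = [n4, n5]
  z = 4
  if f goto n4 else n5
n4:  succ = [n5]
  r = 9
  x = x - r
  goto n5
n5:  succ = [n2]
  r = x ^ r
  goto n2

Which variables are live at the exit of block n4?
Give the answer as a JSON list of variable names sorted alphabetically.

Per-block:
  n0: def={r,z} ue=∅
  n1: def={r,z} ue=∅
  n2: def={f,x} ue=∅
  n3: def={z} ue={f}
  n4: def={r,x} ue={x}
  n5: def={r} ue={r,x}

Live sets:
  n0 li=∅ lo={r}
  n1 li=∅ lo=∅
  n2 li={r} lo={f,r,x}
  n3 li={f,r,x} lo={r,x}
  n4 li={x} lo={r,x}
  n5 li={r,x} lo={r}

live-out(n4) = ["r", "x"]

Answer: ["r", "x"]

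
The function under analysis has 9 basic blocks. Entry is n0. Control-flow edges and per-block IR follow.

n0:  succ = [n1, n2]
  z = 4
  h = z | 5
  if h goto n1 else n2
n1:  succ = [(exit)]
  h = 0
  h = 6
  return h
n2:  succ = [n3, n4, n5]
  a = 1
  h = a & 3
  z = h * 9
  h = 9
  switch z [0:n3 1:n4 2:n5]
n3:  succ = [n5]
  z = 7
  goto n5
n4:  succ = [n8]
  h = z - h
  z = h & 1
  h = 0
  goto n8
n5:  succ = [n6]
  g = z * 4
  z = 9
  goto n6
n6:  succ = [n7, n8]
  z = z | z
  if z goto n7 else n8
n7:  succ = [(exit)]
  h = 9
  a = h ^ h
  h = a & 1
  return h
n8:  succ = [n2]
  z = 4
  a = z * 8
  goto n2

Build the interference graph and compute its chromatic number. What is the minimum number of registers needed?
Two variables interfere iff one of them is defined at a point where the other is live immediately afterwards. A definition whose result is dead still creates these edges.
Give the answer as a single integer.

Answer: 2

Analysis:
Block summaries:
  n0: {h,z} / ∅
  n1: {h} / ∅
  n2: {a,h,z} / ∅
  n3: {z} / ∅
  n4: {h,z} / {h,z}
  n5: {g,z} / {z}
  n6: {z} / {z}
  n7: {a,h} / ∅
  n8: {a,z} / ∅

Live sets:
  live n0: ∅→∅
  live n1: ∅→∅
  live n2: ∅→{h,z}
  live n3: ∅→{z}
  live n4: {h,z}→∅
  live n5: {z}→{z}
  live n6: {z}→∅
  live n7: ∅→∅
  live n8: ∅→∅

Interference:
  a: ∅
  g: ∅
  h: {z}
  z: {h}

Colouring:
  clique {h,z} ⇒ need ≥ 2
  assign a→c0 g→c0 h→c0 z→c1 — no edge inside a register ⇒ χ ≤ 2
  χ = 2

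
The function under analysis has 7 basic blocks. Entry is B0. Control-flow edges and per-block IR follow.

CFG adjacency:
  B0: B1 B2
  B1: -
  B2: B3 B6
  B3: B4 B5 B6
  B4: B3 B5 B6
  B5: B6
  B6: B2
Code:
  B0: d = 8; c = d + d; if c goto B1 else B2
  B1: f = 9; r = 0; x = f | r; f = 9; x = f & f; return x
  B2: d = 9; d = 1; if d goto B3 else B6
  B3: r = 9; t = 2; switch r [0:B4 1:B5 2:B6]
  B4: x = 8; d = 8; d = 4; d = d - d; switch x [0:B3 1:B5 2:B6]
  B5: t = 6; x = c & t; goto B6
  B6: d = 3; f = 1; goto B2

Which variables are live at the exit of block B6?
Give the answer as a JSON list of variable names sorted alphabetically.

Block summaries:
  B0: def={c,d} ue=∅
  B1: def={f,r,x} ue=∅
  B2: def={d} ue=∅
  B3: def={r,t} ue=∅
  B4: def={d,x} ue=∅
  B5: def={t,x} ue={c}
  B6: def={d,f} ue=∅

Backward fixpoint:
  B0: in=∅ out={c}
  B1: in=∅ out=∅
  B2: in={c} out={c}
  B3: in={c} out={c}
  B4: in={c} out={c}
  B5: in={c} out={c}
  B6: in={c} out={c}

live-out(B6) = ["c"]

Answer: ["c"]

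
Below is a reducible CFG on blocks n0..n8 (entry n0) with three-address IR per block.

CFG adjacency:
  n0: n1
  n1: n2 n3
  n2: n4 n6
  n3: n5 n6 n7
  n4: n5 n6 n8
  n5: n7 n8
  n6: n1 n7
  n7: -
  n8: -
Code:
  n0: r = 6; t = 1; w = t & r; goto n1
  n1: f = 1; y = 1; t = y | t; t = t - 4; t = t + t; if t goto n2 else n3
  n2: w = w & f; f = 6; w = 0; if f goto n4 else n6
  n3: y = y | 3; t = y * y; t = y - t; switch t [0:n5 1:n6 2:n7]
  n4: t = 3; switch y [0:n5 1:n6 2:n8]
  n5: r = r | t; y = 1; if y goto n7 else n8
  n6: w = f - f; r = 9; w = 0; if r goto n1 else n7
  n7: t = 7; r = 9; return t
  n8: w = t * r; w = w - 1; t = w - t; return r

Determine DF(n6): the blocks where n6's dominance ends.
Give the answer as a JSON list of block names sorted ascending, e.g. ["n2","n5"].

idom tree: n1←n0 n2←n1 n3←n1 n4←n2 n5←n1 n6←n1 n7←n1 n8←n1
Join-block Dom:
  n1: preds {n0,n6}: {n0} ∩ {n0,n1,n6} = {n0}; idom=n0
  n5: preds {n3,n4}: {n0,n1,n3} ∩ {n0,n1,n2,n4} = {n0,n1}; idom=n1
  n6: preds {n2,n3,n4}: {n0,n1,n2} ∩ {n0,n1,n3} ∩ {n0,n1,n2,n4} = {n0,n1}; idom=n1
  n7: preds {n3,n5,n6}: {n0,n1,n3} ∩ {n0,n1,n5} ∩ {n0,n1,n6} = {n0,n1}; idom=n1
  n8: preds {n4,n5}: {n0,n1,n2,n4} ∩ {n0,n1,n5} = {n0,n1}; idom=n1

DF walk-up:
  join n1 pred n0: · stop@n0
  join n1 pred n6: n6→n1 stop@n0
  join n5 pred n3: n3 stop@n1
  join n5 pred n4: n4→n2 stop@n1
  join n6 pred n2: n2 stop@n1
  join n6 pred n3: n3 stop@n1
  join n6 pred n4: n4→n2 stop@n1
  join n7 pred n3: n3 stop@n1
  join n7 pred n5: n5 stop@n1
  join n7 pred n6: n6 stop@n1
  join n8 pred n4: n4→n2 stop@n1
  join n8 pred n5: n5 stop@n1
  n0 → ∅
  n1 → {n1}
  n2 → {n5,n6,n8}
  n3 → {n5,n6,n7}
  n4 → {n5,n6,n8}
  n5 → {n7,n8}
  n6 → {n1,n7}
  n7 → ∅
  n8 → ∅

DF(n6) = ["n1", "n7"]

Answer: ["n1", "n7"]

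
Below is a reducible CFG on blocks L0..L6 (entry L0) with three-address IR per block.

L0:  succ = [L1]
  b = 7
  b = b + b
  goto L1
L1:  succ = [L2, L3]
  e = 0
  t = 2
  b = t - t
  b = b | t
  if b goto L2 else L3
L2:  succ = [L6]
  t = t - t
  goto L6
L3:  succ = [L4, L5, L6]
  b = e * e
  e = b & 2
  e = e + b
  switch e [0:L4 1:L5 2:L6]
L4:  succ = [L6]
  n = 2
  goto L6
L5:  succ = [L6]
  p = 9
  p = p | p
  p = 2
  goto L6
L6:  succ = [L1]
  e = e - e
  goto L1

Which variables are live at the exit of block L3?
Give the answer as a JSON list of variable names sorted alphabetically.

Answer: ["e"]

Analysis:
def/use:
  L0: def={b} ue=∅
  L1: def={b,e,t} ue=∅
  L2: def={t} ue={t}
  L3: def={b,e} ue={e}
  L4: def={n} ue=∅
  L5: def={p} ue=∅
  L6: def={e} ue={e}

Liveness:
  L0: in=∅ out=∅
  L1: in=∅ out={e,t}
  L2: in={e,t} out={e}
  L3: in={e} out={e}
  L4: in={e} out={e}
  L5: in={e} out={e}
  L6: in={e} out=∅

live-out(L3) = ["e"]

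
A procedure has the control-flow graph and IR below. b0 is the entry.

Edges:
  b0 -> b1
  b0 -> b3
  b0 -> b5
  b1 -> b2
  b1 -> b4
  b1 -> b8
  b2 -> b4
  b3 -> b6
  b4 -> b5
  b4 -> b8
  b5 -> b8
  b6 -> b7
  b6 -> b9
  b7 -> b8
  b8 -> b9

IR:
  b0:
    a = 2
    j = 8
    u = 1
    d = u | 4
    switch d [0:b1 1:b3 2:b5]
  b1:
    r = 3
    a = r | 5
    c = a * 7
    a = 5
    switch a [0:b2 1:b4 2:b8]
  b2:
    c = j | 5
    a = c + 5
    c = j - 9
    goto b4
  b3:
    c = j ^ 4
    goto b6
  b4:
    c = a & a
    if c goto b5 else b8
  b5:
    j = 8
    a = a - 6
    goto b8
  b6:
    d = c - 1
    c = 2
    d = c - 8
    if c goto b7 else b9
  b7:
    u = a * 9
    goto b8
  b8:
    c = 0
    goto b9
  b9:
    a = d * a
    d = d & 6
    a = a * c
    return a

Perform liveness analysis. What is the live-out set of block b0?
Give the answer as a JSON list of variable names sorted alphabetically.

def/use:
  b0 def {a,d,j,u} use ∅
  b1 def {a,c,r} use ∅
  b2 def {a,c} use {j}
  b3 def {c} use {j}
  b4 def {c} use {a}
  b5 def {a,j} use {a}
  b6 def {c,d} use {c}
  b7 def {u} use {a}
  b8 def {c} use ∅
  b9 def {a,d} use {a,c,d}

Live sets:
  b0 li=∅ lo={a,d,j}
  b1 li={d,j} lo={a,d,j}
  b2 li={d,j} lo={a,d}
  b3 li={a,j} lo={a,c}
  b4 li={a,d} lo={a,d}
  b5 li={a,d} lo={a,d}
  b6 li={a,c} lo={a,c,d}
  b7 li={a,d} lo={a,d}
  b8 li={a,d} lo={a,c,d}
  b9 li={a,c,d} lo=∅

live-out(b0) = ["a", "d", "j"]

Answer: ["a", "d", "j"]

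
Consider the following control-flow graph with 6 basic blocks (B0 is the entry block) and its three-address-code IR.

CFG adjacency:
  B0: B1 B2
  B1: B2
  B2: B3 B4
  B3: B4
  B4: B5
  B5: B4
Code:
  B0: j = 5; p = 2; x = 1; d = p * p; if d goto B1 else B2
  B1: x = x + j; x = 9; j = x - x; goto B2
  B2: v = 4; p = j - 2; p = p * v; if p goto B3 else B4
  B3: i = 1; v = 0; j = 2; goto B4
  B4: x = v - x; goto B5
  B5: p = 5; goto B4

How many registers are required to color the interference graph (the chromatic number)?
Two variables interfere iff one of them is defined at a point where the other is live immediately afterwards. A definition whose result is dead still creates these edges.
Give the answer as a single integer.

def/use:
  B0 def {d,j,p,x} use ∅
  B1 def {j,x} use {j,x}
  B2 def {p,v} use {j}
  B3 def {i,j,v} use ∅
  B4 def {x} use {v,x}
  B5 def {p} use ∅

Live sets:
  B0 li=∅ lo={j,x}
  B1 li={j,x} lo={j,x}
  B2 li={j,x} lo={v,x}
  B3 li={x} lo={v,x}
  B4 li={v,x} lo={v,x}
  B5 li={v,x} lo={v,x}

Conflict graph:
  d: {j,x}
  i: {x}
  j: {d,p,v,x}
  p: {j,v,x}
  v: {j,p,x}
  x: {d,i,j,p,v}

Registers:
  lower bound: {j,p,v,x} mutually conflict ⇒ χ ≥ 4
  assign d→r2 i→r1 j→r1 p→r2 v→r3 x→r0 — no edge inside a register ⇒ χ ≤ 4
  χ = 4

Answer: 4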